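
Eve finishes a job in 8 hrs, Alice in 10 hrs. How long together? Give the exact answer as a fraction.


Eve's rate: 1/8 of the job per hour
Alice's rate: 1/10 of the job per hour
Combined rate: 1/8 + 1/10 = 9/40 per hour
Time = 1 / (9/40) = 40/9 hours (≈ 4.44 hours)

40/9 hours


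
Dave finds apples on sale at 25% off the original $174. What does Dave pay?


Calculate the discount amount:
25% of $174 = $43.50
Subtract from original:
$174 - $43.50 = $130.50

$130.50


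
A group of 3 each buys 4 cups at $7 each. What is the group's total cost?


Cost per person:
4 x $7 = $28
Group total:
3 x $28 = $84

$84


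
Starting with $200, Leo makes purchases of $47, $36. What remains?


Add up expenses:
$47 + $36 = $83
Subtract from budget:
$200 - $83 = $117

$117


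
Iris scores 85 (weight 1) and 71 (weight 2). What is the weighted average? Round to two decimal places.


Weighted sum:
1 x 85 + 2 x 71 = 227
Total weight:
1 + 2 = 3
Weighted average:
227 / 3 = 75.6666... ≈ 75.67

75.67


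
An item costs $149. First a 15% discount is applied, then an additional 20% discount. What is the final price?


First discount:
15% of $149 = $22.35
Price after first discount:
$149 - $22.35 = $126.65
Second discount:
20% of $126.65 = $25.33
Final price:
$126.65 - $25.33 = $101.32

$101.32


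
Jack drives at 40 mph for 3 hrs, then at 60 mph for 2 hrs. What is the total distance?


Leg 1 distance:
40 x 3 = 120 miles
Leg 2 distance:
60 x 2 = 120 miles
Total distance:
120 + 120 = 240 miles

240 miles


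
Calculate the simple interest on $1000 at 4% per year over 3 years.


Use the formula I = P x R x T / 100
P x R x T = 1000 x 4 x 3 = 12000
I = 12000 / 100 = $120

$120


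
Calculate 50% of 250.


Convert percentage to decimal:
50% = 0.5
Multiply:
250 x 0.5 = 125

125


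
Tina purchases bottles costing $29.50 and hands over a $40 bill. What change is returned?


Start with the amount paid:
$40
Subtract the price:
$40 - $29.50 = $10.50

$10.50


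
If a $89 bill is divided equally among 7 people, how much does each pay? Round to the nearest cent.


Total bill: $89
Number of people: 7
Each pays: $89 / 7 = $12.7142... ≈ $12.71

$12.71


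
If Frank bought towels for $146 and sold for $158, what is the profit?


Selling price = $158
Cost price = $146
Profit = selling price - cost price:
Profit = $158 - $146 = $12

$12


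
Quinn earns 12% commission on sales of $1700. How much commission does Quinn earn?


Convert rate to decimal:
12% = 0.12
Multiply by sales:
$1700 x 0.12 = $204

$204


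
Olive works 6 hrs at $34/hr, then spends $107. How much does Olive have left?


Calculate earnings:
6 x $34 = $204
Subtract spending:
$204 - $107 = $97

$97


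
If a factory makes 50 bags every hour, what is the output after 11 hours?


Production rate: 50 bags per hour
Time: 11 hours
Total: 50 x 11 = 550 bags

550 bags


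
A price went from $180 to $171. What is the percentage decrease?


Find the absolute change:
|171 - 180| = 9
Divide by original and multiply by 100:
9 / 180 x 100 = 5%

5%


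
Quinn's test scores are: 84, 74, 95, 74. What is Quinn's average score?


Add the scores:
84 + 74 + 95 + 74 = 327
Divide by the number of tests:
327 / 4 = 81.75

81.75


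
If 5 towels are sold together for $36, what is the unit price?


Total cost: $36
Number of items: 5
Unit price: $36 / 5 = $7.20

$7.20


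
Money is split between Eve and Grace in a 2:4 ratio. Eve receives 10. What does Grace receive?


Find the multiplier:
10 / 2 = 5
Apply to Grace's share:
4 x 5 = 20

20


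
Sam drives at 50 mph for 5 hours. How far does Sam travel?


Use the formula: distance = speed x time
Speed = 50 mph, Time = 5 hours
50 x 5 = 250 miles

250 miles


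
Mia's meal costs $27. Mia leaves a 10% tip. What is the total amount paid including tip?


Calculate the tip:
10% of $27 = $2.70
Add tip to meal cost:
$27 + $2.70 = $29.70

$29.70


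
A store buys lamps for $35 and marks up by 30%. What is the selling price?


Calculate the markup amount:
30% of $35 = $10.50
Add to cost:
$35 + $10.50 = $45.50

$45.50


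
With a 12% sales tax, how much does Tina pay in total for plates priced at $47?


Calculate the tax:
12% of $47 = $5.64
Add tax to price:
$47 + $5.64 = $52.64

$52.64


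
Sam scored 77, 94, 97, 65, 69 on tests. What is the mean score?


Add the scores:
77 + 94 + 97 + 65 + 69 = 402
Divide by the number of tests:
402 / 5 = 80.4

80.4


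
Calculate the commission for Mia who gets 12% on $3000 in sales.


Convert rate to decimal:
12% = 0.12
Multiply by sales:
$3000 x 0.12 = $360

$360


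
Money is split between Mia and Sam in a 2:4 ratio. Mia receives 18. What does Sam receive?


Find the multiplier:
18 / 2 = 9
Apply to Sam's share:
4 x 9 = 36

36


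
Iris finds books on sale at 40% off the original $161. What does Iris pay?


Calculate the discount amount:
40% of $161 = $64.40
Subtract from original:
$161 - $64.40 = $96.60

$96.60


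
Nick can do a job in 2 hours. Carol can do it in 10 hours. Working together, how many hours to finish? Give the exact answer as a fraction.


Nick's rate: 1/2 of the job per hour
Carol's rate: 1/10 of the job per hour
Combined rate: 1/2 + 1/10 = 3/5 per hour
Time = 1 / (3/5) = 5/3 hours (≈ 1.67 hours)

5/3 hours


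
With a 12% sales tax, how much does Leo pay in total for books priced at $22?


Calculate the tax:
12% of $22 = $2.64
Add tax to price:
$22 + $2.64 = $24.64

$24.64


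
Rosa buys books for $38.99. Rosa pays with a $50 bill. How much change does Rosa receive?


Start with the amount paid:
$50
Subtract the price:
$50 - $38.99 = $11.01

$11.01


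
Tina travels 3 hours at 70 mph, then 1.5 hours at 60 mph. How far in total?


Leg 1 distance:
70 x 3 = 210 miles
Leg 2 distance:
60 x 1.5 = 90 miles
Total distance:
210 + 90 = 300 miles

300 miles


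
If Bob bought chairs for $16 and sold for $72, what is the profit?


Selling price = $72
Cost price = $16
Profit = selling price - cost price:
Profit = $72 - $16 = $56

$56


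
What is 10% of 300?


Convert percentage to decimal:
10% = 0.1
Multiply:
300 x 0.1 = 30

30


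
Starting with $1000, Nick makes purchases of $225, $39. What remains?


Add up expenses:
$225 + $39 = $264
Subtract from budget:
$1000 - $264 = $736

$736


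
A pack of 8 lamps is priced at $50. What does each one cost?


Total cost: $50
Number of items: 8
Unit price: $50 / 8 = $6.25

$6.25


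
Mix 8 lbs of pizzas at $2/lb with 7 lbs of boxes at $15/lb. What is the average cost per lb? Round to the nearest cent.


Cost of pizzas:
8 x $2 = $16
Cost of boxes:
7 x $15 = $105
Total cost: $16 + $105 = $121
Total weight: 15 lbs
Average: $121 / 15 = $8.0666... ≈ $8.07/lb

$8.07/lb


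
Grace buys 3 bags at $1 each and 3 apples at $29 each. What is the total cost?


Cost of bags:
3 x $1 = $3
Cost of apples:
3 x $29 = $87
Add both:
$3 + $87 = $90

$90


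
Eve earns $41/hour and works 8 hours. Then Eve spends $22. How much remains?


Calculate earnings:
8 x $41 = $328
Subtract spending:
$328 - $22 = $306

$306


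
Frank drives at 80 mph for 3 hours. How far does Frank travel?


Use the formula: distance = speed x time
Speed = 80 mph, Time = 3 hours
80 x 3 = 240 miles

240 miles


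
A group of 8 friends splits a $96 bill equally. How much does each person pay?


Total bill: $96
Number of people: 8
Each pays: $96 / 8 = $12

$12


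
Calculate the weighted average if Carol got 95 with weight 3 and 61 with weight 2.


Weighted sum:
3 x 95 + 2 x 61 = 407
Total weight:
3 + 2 = 5
Weighted average:
407 / 5 = 81.4

81.4


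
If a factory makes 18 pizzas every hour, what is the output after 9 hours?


Production rate: 18 pizzas per hour
Time: 9 hours
Total: 18 x 9 = 162 pizzas

162 pizzas


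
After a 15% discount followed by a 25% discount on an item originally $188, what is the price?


First discount:
15% of $188 = $28.20
Price after first discount:
$188 - $28.20 = $159.80
Second discount:
25% of $159.80 = $39.95
Final price:
$159.80 - $39.95 = $119.85

$119.85


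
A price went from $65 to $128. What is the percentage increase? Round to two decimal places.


Find the absolute change:
|128 - 65| = 63
Divide by original and multiply by 100:
63 / 65 x 100 = 96.9230...% ≈ 96.92%

96.92%


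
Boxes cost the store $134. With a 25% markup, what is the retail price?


Calculate the markup amount:
25% of $134 = $33.50
Add to cost:
$134 + $33.50 = $167.50

$167.50


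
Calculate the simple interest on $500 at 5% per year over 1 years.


Use the formula I = P x R x T / 100
P x R x T = 500 x 5 x 1 = 2500
I = 2500 / 100 = $25

$25


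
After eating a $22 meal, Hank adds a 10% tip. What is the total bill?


Calculate the tip:
10% of $22 = $2.20
Add tip to meal cost:
$22 + $2.20 = $24.20

$24.20


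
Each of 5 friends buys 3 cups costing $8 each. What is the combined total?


Cost per person:
3 x $8 = $24
Group total:
5 x $24 = $120

$120


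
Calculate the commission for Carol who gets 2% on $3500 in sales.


Convert rate to decimal:
2% = 0.02
Multiply by sales:
$3500 x 0.02 = $70

$70


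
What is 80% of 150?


Convert percentage to decimal:
80% = 0.8
Multiply:
150 x 0.8 = 120

120


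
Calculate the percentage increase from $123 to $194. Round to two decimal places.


Find the absolute change:
|194 - 123| = 71
Divide by original and multiply by 100:
71 / 123 x 100 = 57.7235...% ≈ 57.72%

57.72%


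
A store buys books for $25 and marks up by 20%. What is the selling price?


Calculate the markup amount:
20% of $25 = $5
Add to cost:
$25 + $5 = $30

$30


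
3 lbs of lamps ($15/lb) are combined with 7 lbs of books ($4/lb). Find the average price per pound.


Cost of lamps:
3 x $15 = $45
Cost of books:
7 x $4 = $28
Total cost: $45 + $28 = $73
Total weight: 10 lbs
Average: $73 / 10 = $7.30/lb

$7.30/lb


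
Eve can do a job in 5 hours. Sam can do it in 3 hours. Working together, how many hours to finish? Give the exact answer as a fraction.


Eve's rate: 1/5 of the job per hour
Sam's rate: 1/3 of the job per hour
Combined rate: 1/5 + 1/3 = 8/15 per hour
Time = 1 / (8/15) = 15/8 hours (≈ 1.88 hours)

15/8 hours


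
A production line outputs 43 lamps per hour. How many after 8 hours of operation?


Production rate: 43 lamps per hour
Time: 8 hours
Total: 43 x 8 = 344 lamps

344 lamps


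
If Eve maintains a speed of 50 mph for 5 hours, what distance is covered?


Use the formula: distance = speed x time
Speed = 50 mph, Time = 5 hours
50 x 5 = 250 miles

250 miles


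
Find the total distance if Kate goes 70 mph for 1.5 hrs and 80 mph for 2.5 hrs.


Leg 1 distance:
70 x 1.5 = 105 miles
Leg 2 distance:
80 x 2.5 = 200 miles
Total distance:
105 + 200 = 305 miles

305 miles


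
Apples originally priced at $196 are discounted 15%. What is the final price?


Calculate the discount amount:
15% of $196 = $29.40
Subtract from original:
$196 - $29.40 = $166.60

$166.60


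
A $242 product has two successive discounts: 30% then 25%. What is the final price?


First discount:
30% of $242 = $72.60
Price after first discount:
$242 - $72.60 = $169.40
Second discount:
25% of $169.40 = $42.35
Final price:
$169.40 - $42.35 = $127.05

$127.05


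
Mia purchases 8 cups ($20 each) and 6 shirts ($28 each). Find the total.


Cost of cups:
8 x $20 = $160
Cost of shirts:
6 x $28 = $168
Add both:
$160 + $168 = $328

$328


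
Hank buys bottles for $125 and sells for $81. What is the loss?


Selling price = $81
Cost price = $125
Loss = cost price - selling price:
Loss = $125 - $81 = $44

$44


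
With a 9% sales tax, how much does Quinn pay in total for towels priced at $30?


Calculate the tax:
9% of $30 = $2.70
Add tax to price:
$30 + $2.70 = $32.70

$32.70


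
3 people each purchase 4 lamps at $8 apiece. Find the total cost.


Cost per person:
4 x $8 = $32
Group total:
3 x $32 = $96

$96


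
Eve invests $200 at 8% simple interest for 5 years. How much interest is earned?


Use the formula I = P x R x T / 100
P x R x T = 200 x 8 x 5 = 8000
I = 8000 / 100 = $80

$80


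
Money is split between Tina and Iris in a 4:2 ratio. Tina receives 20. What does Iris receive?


Find the multiplier:
20 / 4 = 5
Apply to Iris's share:
2 x 5 = 10

10


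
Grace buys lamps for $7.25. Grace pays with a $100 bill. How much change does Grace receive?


Start with the amount paid:
$100
Subtract the price:
$100 - $7.25 = $92.75

$92.75


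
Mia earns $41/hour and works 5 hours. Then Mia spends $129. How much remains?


Calculate earnings:
5 x $41 = $205
Subtract spending:
$205 - $129 = $76

$76


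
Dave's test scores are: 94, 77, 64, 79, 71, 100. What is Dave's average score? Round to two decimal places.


Add the scores:
94 + 77 + 64 + 79 + 71 + 100 = 485
Divide by the number of tests:
485 / 6 = 80.8333... ≈ 80.83

80.83


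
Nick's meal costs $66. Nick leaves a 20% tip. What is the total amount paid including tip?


Calculate the tip:
20% of $66 = $13.20
Add tip to meal cost:
$66 + $13.20 = $79.20

$79.20


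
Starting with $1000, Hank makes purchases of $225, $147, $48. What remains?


Add up expenses:
$225 + $147 + $48 = $420
Subtract from budget:
$1000 - $420 = $580

$580


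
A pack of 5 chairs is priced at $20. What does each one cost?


Total cost: $20
Number of items: 5
Unit price: $20 / 5 = $4

$4


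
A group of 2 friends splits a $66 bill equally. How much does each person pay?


Total bill: $66
Number of people: 2
Each pays: $66 / 2 = $33

$33


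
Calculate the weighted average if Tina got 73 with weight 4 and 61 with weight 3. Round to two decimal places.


Weighted sum:
4 x 73 + 3 x 61 = 475
Total weight:
4 + 3 = 7
Weighted average:
475 / 7 = 67.8571... ≈ 67.86

67.86


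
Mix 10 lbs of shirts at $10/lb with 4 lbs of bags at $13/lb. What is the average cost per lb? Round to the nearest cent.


Cost of shirts:
10 x $10 = $100
Cost of bags:
4 x $13 = $52
Total cost: $100 + $52 = $152
Total weight: 14 lbs
Average: $152 / 14 = $10.8571... ≈ $10.86/lb

$10.86/lb


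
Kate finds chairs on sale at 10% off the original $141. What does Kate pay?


Calculate the discount amount:
10% of $141 = $14.10
Subtract from original:
$141 - $14.10 = $126.90

$126.90


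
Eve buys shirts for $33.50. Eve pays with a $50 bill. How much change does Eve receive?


Start with the amount paid:
$50
Subtract the price:
$50 - $33.50 = $16.50

$16.50


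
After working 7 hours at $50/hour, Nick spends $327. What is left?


Calculate earnings:
7 x $50 = $350
Subtract spending:
$350 - $327 = $23

$23


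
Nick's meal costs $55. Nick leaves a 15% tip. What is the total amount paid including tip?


Calculate the tip:
15% of $55 = $8.25
Add tip to meal cost:
$55 + $8.25 = $63.25

$63.25


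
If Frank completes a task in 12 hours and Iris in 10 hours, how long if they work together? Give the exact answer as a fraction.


Frank's rate: 1/12 of the job per hour
Iris's rate: 1/10 of the job per hour
Combined rate: 1/12 + 1/10 = 11/60 per hour
Time = 1 / (11/60) = 60/11 hours (≈ 5.45 hours)

60/11 hours


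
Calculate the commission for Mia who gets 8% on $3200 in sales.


Convert rate to decimal:
8% = 0.08
Multiply by sales:
$3200 x 0.08 = $256

$256


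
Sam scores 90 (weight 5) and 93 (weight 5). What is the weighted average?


Weighted sum:
5 x 90 + 5 x 93 = 915
Total weight:
5 + 5 = 10
Weighted average:
915 / 10 = 91.5

91.5


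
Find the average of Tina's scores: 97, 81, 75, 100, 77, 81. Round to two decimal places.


Add the scores:
97 + 81 + 75 + 100 + 77 + 81 = 511
Divide by the number of tests:
511 / 6 = 85.1666... ≈ 85.17

85.17


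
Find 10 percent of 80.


Convert percentage to decimal:
10% = 0.1
Multiply:
80 x 0.1 = 8

8


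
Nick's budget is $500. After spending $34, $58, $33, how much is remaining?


Add up expenses:
$34 + $58 + $33 = $125
Subtract from budget:
$500 - $125 = $375

$375


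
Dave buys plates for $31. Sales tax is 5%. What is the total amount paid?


Calculate the tax:
5% of $31 = $1.55
Add tax to price:
$31 + $1.55 = $32.55

$32.55


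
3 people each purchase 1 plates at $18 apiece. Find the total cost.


Cost per person:
1 x $18 = $18
Group total:
3 x $18 = $54

$54


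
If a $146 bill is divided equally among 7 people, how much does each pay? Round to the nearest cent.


Total bill: $146
Number of people: 7
Each pays: $146 / 7 = $20.8571... ≈ $20.86

$20.86


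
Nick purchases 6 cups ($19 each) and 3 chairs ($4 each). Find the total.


Cost of cups:
6 x $19 = $114
Cost of chairs:
3 x $4 = $12
Add both:
$114 + $12 = $126

$126


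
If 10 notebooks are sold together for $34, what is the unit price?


Total cost: $34
Number of items: 10
Unit price: $34 / 10 = $3.40

$3.40


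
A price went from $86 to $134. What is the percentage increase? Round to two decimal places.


Find the absolute change:
|134 - 86| = 48
Divide by original and multiply by 100:
48 / 86 x 100 = 55.8139...% ≈ 55.81%

55.81%


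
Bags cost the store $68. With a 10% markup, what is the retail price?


Calculate the markup amount:
10% of $68 = $6.80
Add to cost:
$68 + $6.80 = $74.80

$74.80


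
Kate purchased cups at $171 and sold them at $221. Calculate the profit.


Selling price = $221
Cost price = $171
Profit = selling price - cost price:
Profit = $221 - $171 = $50

$50


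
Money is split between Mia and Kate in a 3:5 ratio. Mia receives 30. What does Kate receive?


Find the multiplier:
30 / 3 = 10
Apply to Kate's share:
5 x 10 = 50

50


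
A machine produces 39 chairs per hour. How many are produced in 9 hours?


Production rate: 39 chairs per hour
Time: 9 hours
Total: 39 x 9 = 351 chairs

351 chairs


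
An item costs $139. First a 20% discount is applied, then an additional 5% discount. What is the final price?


First discount:
20% of $139 = $27.80
Price after first discount:
$139 - $27.80 = $111.20
Second discount:
5% of $111.20 = $5.56
Final price:
$111.20 - $5.56 = $105.64

$105.64


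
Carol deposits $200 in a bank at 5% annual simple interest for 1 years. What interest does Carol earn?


Use the formula I = P x R x T / 100
P x R x T = 200 x 5 x 1 = 1000
I = 1000 / 100 = $10

$10


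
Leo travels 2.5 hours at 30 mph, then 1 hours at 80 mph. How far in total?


Leg 1 distance:
30 x 2.5 = 75 miles
Leg 2 distance:
80 x 1 = 80 miles
Total distance:
75 + 80 = 155 miles

155 miles


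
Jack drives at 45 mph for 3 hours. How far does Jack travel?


Use the formula: distance = speed x time
Speed = 45 mph, Time = 3 hours
45 x 3 = 135 miles

135 miles


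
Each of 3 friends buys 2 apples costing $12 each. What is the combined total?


Cost per person:
2 x $12 = $24
Group total:
3 x $24 = $72

$72


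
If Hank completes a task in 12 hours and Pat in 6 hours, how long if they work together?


Hank's rate: 1/12 of the job per hour
Pat's rate: 1/6 of the job per hour
Combined rate: 1/12 + 1/6 = 1/4 per hour
Time = 1 / (1/4) = 4 hours

4 hours


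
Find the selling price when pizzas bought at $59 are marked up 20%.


Calculate the markup amount:
20% of $59 = $11.80
Add to cost:
$59 + $11.80 = $70.80

$70.80


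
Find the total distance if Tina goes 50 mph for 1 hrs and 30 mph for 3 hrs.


Leg 1 distance:
50 x 1 = 50 miles
Leg 2 distance:
30 x 3 = 90 miles
Total distance:
50 + 90 = 140 miles

140 miles


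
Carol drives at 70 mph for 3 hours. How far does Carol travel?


Use the formula: distance = speed x time
Speed = 70 mph, Time = 3 hours
70 x 3 = 210 miles

210 miles


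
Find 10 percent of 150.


Convert percentage to decimal:
10% = 0.1
Multiply:
150 x 0.1 = 15

15


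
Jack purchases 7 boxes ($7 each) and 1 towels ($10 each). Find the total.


Cost of boxes:
7 x $7 = $49
Cost of towels:
1 x $10 = $10
Add both:
$49 + $10 = $59

$59


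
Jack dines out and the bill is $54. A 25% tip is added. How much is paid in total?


Calculate the tip:
25% of $54 = $13.50
Add tip to meal cost:
$54 + $13.50 = $67.50

$67.50


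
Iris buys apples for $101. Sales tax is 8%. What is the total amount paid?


Calculate the tax:
8% of $101 = $8.08
Add tax to price:
$101 + $8.08 = $109.08

$109.08


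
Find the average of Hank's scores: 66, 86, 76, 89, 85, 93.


Add the scores:
66 + 86 + 76 + 89 + 85 + 93 = 495
Divide by the number of tests:
495 / 6 = 82.5

82.5


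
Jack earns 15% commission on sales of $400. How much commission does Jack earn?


Convert rate to decimal:
15% = 0.15
Multiply by sales:
$400 x 0.15 = $60

$60


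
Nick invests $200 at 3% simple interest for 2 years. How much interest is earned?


Use the formula I = P x R x T / 100
P x R x T = 200 x 3 x 2 = 1200
I = 1200 / 100 = $12

$12


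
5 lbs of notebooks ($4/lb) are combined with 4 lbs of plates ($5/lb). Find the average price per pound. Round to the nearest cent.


Cost of notebooks:
5 x $4 = $20
Cost of plates:
4 x $5 = $20
Total cost: $20 + $20 = $40
Total weight: 9 lbs
Average: $40 / 9 = $4.4444... ≈ $4.44/lb

$4.44/lb


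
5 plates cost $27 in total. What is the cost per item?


Total cost: $27
Number of items: 5
Unit price: $27 / 5 = $5.40

$5.40


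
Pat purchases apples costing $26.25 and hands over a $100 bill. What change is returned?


Start with the amount paid:
$100
Subtract the price:
$100 - $26.25 = $73.75

$73.75


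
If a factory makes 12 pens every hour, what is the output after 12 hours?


Production rate: 12 pens per hour
Time: 12 hours
Total: 12 x 12 = 144 pens

144 pens


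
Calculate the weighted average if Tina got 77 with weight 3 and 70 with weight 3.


Weighted sum:
3 x 77 + 3 x 70 = 441
Total weight:
3 + 3 = 6
Weighted average:
441 / 6 = 73.5

73.5


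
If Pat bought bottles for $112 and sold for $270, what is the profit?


Selling price = $270
Cost price = $112
Profit = selling price - cost price:
Profit = $270 - $112 = $158

$158


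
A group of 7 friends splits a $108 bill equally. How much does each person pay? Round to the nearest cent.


Total bill: $108
Number of people: 7
Each pays: $108 / 7 = $15.4285... ≈ $15.43

$15.43


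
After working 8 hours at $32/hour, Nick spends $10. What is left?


Calculate earnings:
8 x $32 = $256
Subtract spending:
$256 - $10 = $246

$246


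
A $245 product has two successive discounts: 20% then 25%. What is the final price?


First discount:
20% of $245 = $49
Price after first discount:
$245 - $49 = $196
Second discount:
25% of $196 = $49
Final price:
$196 - $49 = $147

$147


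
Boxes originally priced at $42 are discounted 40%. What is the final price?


Calculate the discount amount:
40% of $42 = $16.80
Subtract from original:
$42 - $16.80 = $25.20

$25.20


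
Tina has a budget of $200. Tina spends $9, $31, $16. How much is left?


Add up expenses:
$9 + $31 + $16 = $56
Subtract from budget:
$200 - $56 = $144

$144


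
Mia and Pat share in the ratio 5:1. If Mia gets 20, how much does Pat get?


Find the multiplier:
20 / 5 = 4
Apply to Pat's share:
1 x 4 = 4

4


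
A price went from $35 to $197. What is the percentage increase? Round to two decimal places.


Find the absolute change:
|197 - 35| = 162
Divide by original and multiply by 100:
162 / 35 x 100 = 462.8571...% ≈ 462.86%

462.86%


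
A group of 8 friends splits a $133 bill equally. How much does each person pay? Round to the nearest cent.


Total bill: $133
Number of people: 8
Each pays: $133 / 8 = $16.625 ≈ $16.63

$16.63


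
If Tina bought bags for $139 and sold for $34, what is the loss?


Selling price = $34
Cost price = $139
Loss = cost price - selling price:
Loss = $139 - $34 = $105

$105


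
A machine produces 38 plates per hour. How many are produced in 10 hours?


Production rate: 38 plates per hour
Time: 10 hours
Total: 38 x 10 = 380 plates

380 plates


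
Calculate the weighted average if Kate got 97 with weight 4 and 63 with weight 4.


Weighted sum:
4 x 97 + 4 x 63 = 640
Total weight:
4 + 4 = 8
Weighted average:
640 / 8 = 80

80


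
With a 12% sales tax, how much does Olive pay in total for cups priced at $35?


Calculate the tax:
12% of $35 = $4.20
Add tax to price:
$35 + $4.20 = $39.20

$39.20


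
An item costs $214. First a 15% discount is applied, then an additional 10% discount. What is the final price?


First discount:
15% of $214 = $32.10
Price after first discount:
$214 - $32.10 = $181.90
Second discount:
10% of $181.90 = $18.19
Final price:
$181.90 - $18.19 = $163.71

$163.71


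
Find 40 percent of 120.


Convert percentage to decimal:
40% = 0.4
Multiply:
120 x 0.4 = 48

48


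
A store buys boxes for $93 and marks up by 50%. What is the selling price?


Calculate the markup amount:
50% of $93 = $46.50
Add to cost:
$93 + $46.50 = $139.50

$139.50


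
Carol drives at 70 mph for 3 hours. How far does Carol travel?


Use the formula: distance = speed x time
Speed = 70 mph, Time = 3 hours
70 x 3 = 210 miles

210 miles


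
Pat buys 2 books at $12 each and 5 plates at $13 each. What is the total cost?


Cost of books:
2 x $12 = $24
Cost of plates:
5 x $13 = $65
Add both:
$24 + $65 = $89

$89


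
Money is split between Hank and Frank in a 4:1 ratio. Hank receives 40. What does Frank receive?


Find the multiplier:
40 / 4 = 10
Apply to Frank's share:
1 x 10 = 10

10


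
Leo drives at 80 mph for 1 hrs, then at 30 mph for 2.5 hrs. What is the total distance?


Leg 1 distance:
80 x 1 = 80 miles
Leg 2 distance:
30 x 2.5 = 75 miles
Total distance:
80 + 75 = 155 miles

155 miles


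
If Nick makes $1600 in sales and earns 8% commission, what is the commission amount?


Convert rate to decimal:
8% = 0.08
Multiply by sales:
$1600 x 0.08 = $128

$128


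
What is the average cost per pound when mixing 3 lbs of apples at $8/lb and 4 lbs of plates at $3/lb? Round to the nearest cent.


Cost of apples:
3 x $8 = $24
Cost of plates:
4 x $3 = $12
Total cost: $24 + $12 = $36
Total weight: 7 lbs
Average: $36 / 7 = $5.1428... ≈ $5.14/lb

$5.14/lb


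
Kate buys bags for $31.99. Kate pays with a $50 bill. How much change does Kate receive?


Start with the amount paid:
$50
Subtract the price:
$50 - $31.99 = $18.01

$18.01


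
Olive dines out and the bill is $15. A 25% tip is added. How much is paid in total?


Calculate the tip:
25% of $15 = $3.75
Add tip to meal cost:
$15 + $3.75 = $18.75

$18.75


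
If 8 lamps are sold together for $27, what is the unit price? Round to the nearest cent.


Total cost: $27
Number of items: 8
Unit price: $27 / 8 = $3.375 ≈ $3.38

$3.38


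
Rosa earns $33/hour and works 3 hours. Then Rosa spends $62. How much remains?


Calculate earnings:
3 x $33 = $99
Subtract spending:
$99 - $62 = $37

$37


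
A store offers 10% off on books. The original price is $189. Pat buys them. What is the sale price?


Calculate the discount amount:
10% of $189 = $18.90
Subtract from original:
$189 - $18.90 = $170.10

$170.10


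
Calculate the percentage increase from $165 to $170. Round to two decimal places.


Find the absolute change:
|170 - 165| = 5
Divide by original and multiply by 100:
5 / 165 x 100 = 3.0303...% ≈ 3.03%

3.03%


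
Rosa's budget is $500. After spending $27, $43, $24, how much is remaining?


Add up expenses:
$27 + $43 + $24 = $94
Subtract from budget:
$500 - $94 = $406

$406


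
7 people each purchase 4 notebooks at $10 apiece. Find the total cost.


Cost per person:
4 x $10 = $40
Group total:
7 x $40 = $280

$280


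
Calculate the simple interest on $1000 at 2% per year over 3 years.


Use the formula I = P x R x T / 100
P x R x T = 1000 x 2 x 3 = 6000
I = 6000 / 100 = $60

$60


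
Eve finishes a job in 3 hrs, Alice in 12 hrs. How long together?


Eve's rate: 1/3 of the job per hour
Alice's rate: 1/12 of the job per hour
Combined rate: 1/3 + 1/12 = 5/12 per hour
Time = 1 / (5/12) = 12/5 = 2.4 hours

2.4 hours


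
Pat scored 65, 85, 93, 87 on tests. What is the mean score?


Add the scores:
65 + 85 + 93 + 87 = 330
Divide by the number of tests:
330 / 4 = 82.5

82.5


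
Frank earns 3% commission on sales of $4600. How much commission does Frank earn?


Convert rate to decimal:
3% = 0.03
Multiply by sales:
$4600 x 0.03 = $138

$138


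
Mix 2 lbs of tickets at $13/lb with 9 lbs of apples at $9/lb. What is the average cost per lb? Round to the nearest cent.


Cost of tickets:
2 x $13 = $26
Cost of apples:
9 x $9 = $81
Total cost: $26 + $81 = $107
Total weight: 11 lbs
Average: $107 / 11 = $9.7272... ≈ $9.73/lb

$9.73/lb


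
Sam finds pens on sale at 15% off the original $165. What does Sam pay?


Calculate the discount amount:
15% of $165 = $24.75
Subtract from original:
$165 - $24.75 = $140.25

$140.25


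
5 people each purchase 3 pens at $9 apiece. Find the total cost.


Cost per person:
3 x $9 = $27
Group total:
5 x $27 = $135

$135


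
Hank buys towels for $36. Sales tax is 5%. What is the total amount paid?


Calculate the tax:
5% of $36 = $1.80
Add tax to price:
$36 + $1.80 = $37.80

$37.80


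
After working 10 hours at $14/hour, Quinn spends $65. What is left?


Calculate earnings:
10 x $14 = $140
Subtract spending:
$140 - $65 = $75

$75


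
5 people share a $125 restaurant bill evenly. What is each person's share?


Total bill: $125
Number of people: 5
Each pays: $125 / 5 = $25

$25


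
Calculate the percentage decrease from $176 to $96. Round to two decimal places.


Find the absolute change:
|96 - 176| = 80
Divide by original and multiply by 100:
80 / 176 x 100 = 45.4545...% ≈ 45.45%

45.45%


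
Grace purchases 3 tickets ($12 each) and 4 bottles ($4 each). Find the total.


Cost of tickets:
3 x $12 = $36
Cost of bottles:
4 x $4 = $16
Add both:
$36 + $16 = $52

$52


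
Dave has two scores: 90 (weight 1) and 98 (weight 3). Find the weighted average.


Weighted sum:
1 x 90 + 3 x 98 = 384
Total weight:
1 + 3 = 4
Weighted average:
384 / 4 = 96

96


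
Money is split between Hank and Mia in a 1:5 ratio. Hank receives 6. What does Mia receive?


Find the multiplier:
6 / 1 = 6
Apply to Mia's share:
5 x 6 = 30

30


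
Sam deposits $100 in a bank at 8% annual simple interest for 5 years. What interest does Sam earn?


Use the formula I = P x R x T / 100
P x R x T = 100 x 8 x 5 = 4000
I = 4000 / 100 = $40

$40


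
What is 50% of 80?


Convert percentage to decimal:
50% = 0.5
Multiply:
80 x 0.5 = 40

40


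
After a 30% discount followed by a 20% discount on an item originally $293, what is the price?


First discount:
30% of $293 = $87.90
Price after first discount:
$293 - $87.90 = $205.10
Second discount:
20% of $205.10 = $41.02
Final price:
$205.10 - $41.02 = $164.08

$164.08


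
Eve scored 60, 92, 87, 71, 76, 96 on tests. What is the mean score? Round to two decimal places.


Add the scores:
60 + 92 + 87 + 71 + 76 + 96 = 482
Divide by the number of tests:
482 / 6 = 80.3333... ≈ 80.33

80.33


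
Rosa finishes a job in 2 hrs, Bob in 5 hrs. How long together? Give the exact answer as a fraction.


Rosa's rate: 1/2 of the job per hour
Bob's rate: 1/5 of the job per hour
Combined rate: 1/2 + 1/5 = 7/10 per hour
Time = 1 / (7/10) = 10/7 hours (≈ 1.43 hours)

10/7 hours


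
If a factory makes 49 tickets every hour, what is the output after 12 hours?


Production rate: 49 tickets per hour
Time: 12 hours
Total: 49 x 12 = 588 tickets

588 tickets


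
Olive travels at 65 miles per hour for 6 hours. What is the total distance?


Use the formula: distance = speed x time
Speed = 65 mph, Time = 6 hours
65 x 6 = 390 miles

390 miles


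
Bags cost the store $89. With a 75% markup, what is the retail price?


Calculate the markup amount:
75% of $89 = $66.75
Add to cost:
$89 + $66.75 = $155.75

$155.75


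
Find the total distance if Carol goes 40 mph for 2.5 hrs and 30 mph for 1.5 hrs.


Leg 1 distance:
40 x 2.5 = 100 miles
Leg 2 distance:
30 x 1.5 = 45 miles
Total distance:
100 + 45 = 145 miles

145 miles


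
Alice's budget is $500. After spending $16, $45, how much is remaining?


Add up expenses:
$16 + $45 = $61
Subtract from budget:
$500 - $61 = $439

$439


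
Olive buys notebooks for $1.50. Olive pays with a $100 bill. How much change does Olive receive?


Start with the amount paid:
$100
Subtract the price:
$100 - $1.50 = $98.50

$98.50


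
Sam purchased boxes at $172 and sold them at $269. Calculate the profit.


Selling price = $269
Cost price = $172
Profit = selling price - cost price:
Profit = $269 - $172 = $97

$97


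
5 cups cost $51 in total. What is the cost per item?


Total cost: $51
Number of items: 5
Unit price: $51 / 5 = $10.20

$10.20


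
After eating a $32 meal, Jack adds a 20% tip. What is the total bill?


Calculate the tip:
20% of $32 = $6.40
Add tip to meal cost:
$32 + $6.40 = $38.40

$38.40


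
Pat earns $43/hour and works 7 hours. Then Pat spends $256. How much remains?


Calculate earnings:
7 x $43 = $301
Subtract spending:
$301 - $256 = $45

$45


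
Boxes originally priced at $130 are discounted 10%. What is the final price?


Calculate the discount amount:
10% of $130 = $13
Subtract from original:
$130 - $13 = $117

$117


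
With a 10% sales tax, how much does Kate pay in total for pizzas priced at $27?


Calculate the tax:
10% of $27 = $2.70
Add tax to price:
$27 + $2.70 = $29.70

$29.70


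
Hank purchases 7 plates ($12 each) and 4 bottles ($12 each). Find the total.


Cost of plates:
7 x $12 = $84
Cost of bottles:
4 x $12 = $48
Add both:
$84 + $48 = $132

$132


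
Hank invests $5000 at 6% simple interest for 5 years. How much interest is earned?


Use the formula I = P x R x T / 100
P x R x T = 5000 x 6 x 5 = 150000
I = 150000 / 100 = $1500

$1500


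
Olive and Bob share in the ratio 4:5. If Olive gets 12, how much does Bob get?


Find the multiplier:
12 / 4 = 3
Apply to Bob's share:
5 x 3 = 15

15


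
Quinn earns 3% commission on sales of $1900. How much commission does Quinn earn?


Convert rate to decimal:
3% = 0.03
Multiply by sales:
$1900 x 0.03 = $57

$57


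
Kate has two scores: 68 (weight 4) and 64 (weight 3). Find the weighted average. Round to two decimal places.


Weighted sum:
4 x 68 + 3 x 64 = 464
Total weight:
4 + 3 = 7
Weighted average:
464 / 7 = 66.2857... ≈ 66.29

66.29


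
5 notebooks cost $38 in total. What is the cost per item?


Total cost: $38
Number of items: 5
Unit price: $38 / 5 = $7.60

$7.60


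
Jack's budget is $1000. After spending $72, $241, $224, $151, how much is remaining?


Add up expenses:
$72 + $241 + $224 + $151 = $688
Subtract from budget:
$1000 - $688 = $312

$312


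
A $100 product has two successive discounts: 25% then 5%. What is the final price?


First discount:
25% of $100 = $25
Price after first discount:
$100 - $25 = $75
Second discount:
5% of $75 = $3.75
Final price:
$75 - $3.75 = $71.25

$71.25


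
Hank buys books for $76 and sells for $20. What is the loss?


Selling price = $20
Cost price = $76
Loss = cost price - selling price:
Loss = $76 - $20 = $56

$56


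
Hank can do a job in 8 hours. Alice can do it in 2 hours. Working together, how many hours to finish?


Hank's rate: 1/8 of the job per hour
Alice's rate: 1/2 of the job per hour
Combined rate: 1/8 + 1/2 = 5/8 per hour
Time = 1 / (5/8) = 8/5 = 1.6 hours

1.6 hours


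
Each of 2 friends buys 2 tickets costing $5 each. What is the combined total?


Cost per person:
2 x $5 = $10
Group total:
2 x $10 = $20

$20


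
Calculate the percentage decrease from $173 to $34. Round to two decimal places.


Find the absolute change:
|34 - 173| = 139
Divide by original and multiply by 100:
139 / 173 x 100 = 80.3468...% ≈ 80.35%

80.35%


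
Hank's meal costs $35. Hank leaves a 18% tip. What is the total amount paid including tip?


Calculate the tip:
18% of $35 = $6.30
Add tip to meal cost:
$35 + $6.30 = $41.30

$41.30


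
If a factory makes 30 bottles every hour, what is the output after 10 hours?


Production rate: 30 bottles per hour
Time: 10 hours
Total: 30 x 10 = 300 bottles

300 bottles


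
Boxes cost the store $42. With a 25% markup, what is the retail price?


Calculate the markup amount:
25% of $42 = $10.50
Add to cost:
$42 + $10.50 = $52.50

$52.50


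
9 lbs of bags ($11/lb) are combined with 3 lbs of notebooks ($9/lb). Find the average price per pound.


Cost of bags:
9 x $11 = $99
Cost of notebooks:
3 x $9 = $27
Total cost: $99 + $27 = $126
Total weight: 12 lbs
Average: $126 / 12 = $10.50/lb

$10.50/lb


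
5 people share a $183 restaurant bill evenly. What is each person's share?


Total bill: $183
Number of people: 5
Each pays: $183 / 5 = $36.60

$36.60


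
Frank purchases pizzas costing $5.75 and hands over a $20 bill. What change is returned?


Start with the amount paid:
$20
Subtract the price:
$20 - $5.75 = $14.25

$14.25


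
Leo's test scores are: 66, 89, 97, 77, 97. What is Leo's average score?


Add the scores:
66 + 89 + 97 + 77 + 97 = 426
Divide by the number of tests:
426 / 5 = 85.2

85.2


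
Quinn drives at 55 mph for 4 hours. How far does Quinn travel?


Use the formula: distance = speed x time
Speed = 55 mph, Time = 4 hours
55 x 4 = 220 miles

220 miles


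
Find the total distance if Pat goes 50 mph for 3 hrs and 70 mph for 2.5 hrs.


Leg 1 distance:
50 x 3 = 150 miles
Leg 2 distance:
70 x 2.5 = 175 miles
Total distance:
150 + 175 = 325 miles

325 miles


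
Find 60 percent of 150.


Convert percentage to decimal:
60% = 0.6
Multiply:
150 x 0.6 = 90

90


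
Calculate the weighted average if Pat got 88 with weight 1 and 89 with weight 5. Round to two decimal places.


Weighted sum:
1 x 88 + 5 x 89 = 533
Total weight:
1 + 5 = 6
Weighted average:
533 / 6 = 88.8333... ≈ 88.83

88.83


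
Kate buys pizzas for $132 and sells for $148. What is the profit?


Selling price = $148
Cost price = $132
Profit = selling price - cost price:
Profit = $148 - $132 = $16

$16


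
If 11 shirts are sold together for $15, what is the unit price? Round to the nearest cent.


Total cost: $15
Number of items: 11
Unit price: $15 / 11 = $1.3636... ≈ $1.36

$1.36


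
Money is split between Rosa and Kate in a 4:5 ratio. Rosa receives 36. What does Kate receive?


Find the multiplier:
36 / 4 = 9
Apply to Kate's share:
5 x 9 = 45

45


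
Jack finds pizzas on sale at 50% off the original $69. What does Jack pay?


Calculate the discount amount:
50% of $69 = $34.50
Subtract from original:
$69 - $34.50 = $34.50

$34.50


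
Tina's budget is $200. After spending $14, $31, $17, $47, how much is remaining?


Add up expenses:
$14 + $31 + $17 + $47 = $109
Subtract from budget:
$200 - $109 = $91

$91


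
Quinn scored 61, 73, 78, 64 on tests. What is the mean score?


Add the scores:
61 + 73 + 78 + 64 = 276
Divide by the number of tests:
276 / 4 = 69

69


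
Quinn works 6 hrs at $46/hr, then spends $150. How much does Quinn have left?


Calculate earnings:
6 x $46 = $276
Subtract spending:
$276 - $150 = $126

$126


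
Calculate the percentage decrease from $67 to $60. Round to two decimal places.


Find the absolute change:
|60 - 67| = 7
Divide by original and multiply by 100:
7 / 67 x 100 = 10.4477...% ≈ 10.45%

10.45%
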